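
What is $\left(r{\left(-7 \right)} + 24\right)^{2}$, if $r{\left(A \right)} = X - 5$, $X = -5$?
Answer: $196$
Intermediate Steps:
$r{\left(A \right)} = -10$ ($r{\left(A \right)} = -5 - 5 = -10$)
$\left(r{\left(-7 \right)} + 24\right)^{2} = \left(-10 + 24\right)^{2} = 14^{2} = 196$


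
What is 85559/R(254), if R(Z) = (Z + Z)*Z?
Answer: 85559/129032 ≈ 0.66308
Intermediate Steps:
R(Z) = 2*Z² (R(Z) = (2*Z)*Z = 2*Z²)
85559/R(254) = 85559/((2*254²)) = 85559/((2*64516)) = 85559/129032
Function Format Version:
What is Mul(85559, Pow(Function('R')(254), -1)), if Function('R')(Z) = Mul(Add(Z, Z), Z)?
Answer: Rational(85559, 129032) ≈ 0.66308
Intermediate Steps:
Function('R')(Z) = Mul(2, Pow(Z, 2)) (Function('R')(Z) = Mul(Mul(2, Z), Z) = Mul(2, Pow(Z, 2)))
Mul(85559, Pow(Function('R')(254), -1)) = Mul(85559, Pow(Mul(2, Pow(254, 2)), -1)) = Mul(85559, Pow(Mul(2, 64516), -1)) = Mul(85559, Pow(129032, -1)) = Mul(85559, Rational(1, 129032)) = Rational(85559, 129032)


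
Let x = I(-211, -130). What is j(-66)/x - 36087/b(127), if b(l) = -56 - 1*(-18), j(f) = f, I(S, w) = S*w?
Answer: 494931951/521170 ≈ 949.66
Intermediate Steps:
x = 27430 (x = -211*(-130) = 27430)
b(l) = -38 (b(l) = -56 + 18 = -38)
j(-66)/x - 36087/b(127) = -66/27430 - 36087/(-38) = -66*1/27430 - 36087*(-1/38) = -33/13715 + 36087/38 = 494931951/521170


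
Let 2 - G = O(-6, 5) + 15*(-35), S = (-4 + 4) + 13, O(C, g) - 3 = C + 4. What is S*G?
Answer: 6838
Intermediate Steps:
O(C, g) = 7 + C (O(C, g) = 3 + (C + 4) = 3 + (4 + C) = 7 + C)
S = 13 (S = 0 + 13 = 13)
G = 526 (G = 2 - ((7 - 6) + 15*(-35)) = 2 - (1 - 525) = 2 - 1*(-524) = 2 + 524 = 526)
S*G = 13*526 = 6838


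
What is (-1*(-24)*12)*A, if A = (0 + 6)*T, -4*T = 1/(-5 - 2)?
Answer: 432/7 ≈ 61.714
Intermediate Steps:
T = 1/28 (T = -1/(4*(-5 - 2)) = -1/(4*(-7)) = -(-1)/(4*7) = -¼*(-⅐) = 1/28 ≈ 0.035714)
A = 3/14 (A = (0 + 6)*(1/28) = 6*(1/28) = 3/14 ≈ 0.21429)
(-1*(-24)*12)*A = (-1*(-24)*12)*(3/14) = (24*12)*(3/14) = 288*(3/14) = 432/7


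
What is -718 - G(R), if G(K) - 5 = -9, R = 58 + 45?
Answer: -714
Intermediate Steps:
R = 103
G(K) = -4 (G(K) = 5 - 9 = -4)
-718 - G(R) = -718 - 1*(-4) = -718 + 4 = -714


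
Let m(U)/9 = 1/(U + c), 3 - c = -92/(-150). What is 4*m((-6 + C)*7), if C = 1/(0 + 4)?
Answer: -10800/11359 ≈ -0.95079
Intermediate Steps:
c = 179/75 (c = 3 - (-92)/(-150) = 3 - (-92)*(-1)/150 = 3 - 1*46/75 = 3 - 46/75 = 179/75 ≈ 2.3867)
C = ¼ (C = 1/4 = ¼ ≈ 0.25000)
m(U) = 9/(179/75 + U) (m(U) = 9/(U + 179/75) = 9/(179/75 + U))
4*m((-6 + C)*7) = 4*(675/(179 + 75*((-6 + ¼)*7))) = 4*(675/(179 + 75*(-23/4*7))) = 4*(675/(179 + 75*(-161/4))) = 4*(675/(179 - 12075/4)) = 4*(675/(-11359/4)) = 4*(675*(-4/11359)) = 4*(-2700/11359) = -10800/11359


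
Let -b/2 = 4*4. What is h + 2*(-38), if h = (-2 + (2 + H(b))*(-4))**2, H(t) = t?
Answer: 13848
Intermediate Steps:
b = -32 (b = -8*4 = -2*16 = -32)
h = 13924 (h = (-2 + (2 - 32)*(-4))**2 = (-2 - 30*(-4))**2 = (-2 + 120)**2 = 118**2 = 13924)
h + 2*(-38) = 13924 + 2*(-38) = 13924 - 76 = 13848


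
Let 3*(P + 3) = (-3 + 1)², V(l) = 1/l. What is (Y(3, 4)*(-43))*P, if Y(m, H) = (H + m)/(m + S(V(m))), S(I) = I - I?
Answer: 1505/9 ≈ 167.22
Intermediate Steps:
S(I) = 0
P = -5/3 (P = -3 + (-3 + 1)²/3 = -3 + (⅓)*(-2)² = -3 + (⅓)*4 = -3 + 4/3 = -5/3 ≈ -1.6667)
Y(m, H) = (H + m)/m (Y(m, H) = (H + m)/(m + 0) = (H + m)/m)
(Y(3, 4)*(-43))*P = (((4 + 3)/3)*(-43))*(-5/3) = (((⅓)*7)*(-43))*(-5/3) = ((7/3)*(-43))*(-5/3) = -301/3*(-5/3) = 1505/9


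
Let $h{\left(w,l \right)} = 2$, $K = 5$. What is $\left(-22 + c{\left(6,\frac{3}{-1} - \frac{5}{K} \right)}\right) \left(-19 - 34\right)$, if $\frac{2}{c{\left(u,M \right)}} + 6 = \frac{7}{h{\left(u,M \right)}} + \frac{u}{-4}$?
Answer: $\frac{2385}{2} \approx 1192.5$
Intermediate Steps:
$c{\left(u,M \right)} = \frac{2}{- \frac{5}{2} - \frac{u}{4}}$ ($c{\left(u,M \right)} = \frac{2}{-6 + \left(\frac{7}{2} + \frac{u}{-4}\right)} = \frac{2}{-6 + \left(7 \cdot \frac{1}{2} + u \left(- \frac{1}{4}\right)\right)} = \frac{2}{-6 - \left(- \frac{7}{2} + \frac{u}{4}\right)} = \frac{2}{- \frac{5}{2} - \frac{u}{4}}$)
$\left(-22 + c{\left(6,\frac{3}{-1} - \frac{5}{K} \right)}\right) \left(-19 - 34\right) = \left(-22 - \frac{8}{10 + 6}\right) \left(-19 - 34\right) = \left(-22 - \frac{8}{16}\right) \left(-53\right) = \left(-22 - \frac{1}{2}\right) \left(-53\right) = \left(- \frac{45}{2}\right) \left(-53\right) = \frac{2385}{2}$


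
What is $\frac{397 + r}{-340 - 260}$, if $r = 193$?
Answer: $- \frac{59}{60} \approx -0.98333$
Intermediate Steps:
$\frac{397 + r}{-340 - 260} = \frac{397 + 193}{-340 - 260} = \frac{590}{-600} = 590 \left(- \frac{1}{600}\right) = - \frac{59}{60}$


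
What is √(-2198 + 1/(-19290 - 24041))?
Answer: I*√4126911126409/43331 ≈ 46.883*I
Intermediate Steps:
√(-2198 + 1/(-19290 - 24041)) = √(-2198 + 1/(-43331)) = √(-2198 - 1/43331) = √(-95241539/43331) = I*√4126911126409/43331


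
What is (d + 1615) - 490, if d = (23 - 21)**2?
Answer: 1129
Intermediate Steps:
d = 4 (d = 2**2 = 4)
(d + 1615) - 490 = (4 + 1615) - 490 = 1619 - 490 = 1129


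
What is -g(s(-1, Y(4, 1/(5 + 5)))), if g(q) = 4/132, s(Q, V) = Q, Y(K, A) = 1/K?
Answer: -1/33 ≈ -0.030303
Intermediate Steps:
g(q) = 1/33 (g(q) = 4*(1/132) = 1/33)
-g(s(-1, Y(4, 1/(5 + 5)))) = -1*1/33 = -1/33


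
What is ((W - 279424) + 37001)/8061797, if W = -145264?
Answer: -387687/8061797 ≈ -0.048089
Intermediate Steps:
((W - 279424) + 37001)/8061797 = ((-145264 - 279424) + 37001)/8061797 = (-424688 + 37001)*(1/8061797) = -387687*1/8061797 = -387687/8061797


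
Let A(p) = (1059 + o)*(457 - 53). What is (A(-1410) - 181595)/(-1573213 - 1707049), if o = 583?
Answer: -481773/3280262 ≈ -0.14687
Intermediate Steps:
A(p) = 663368 (A(p) = (1059 + 583)*(457 - 53) = 1642*404 = 663368)
(A(-1410) - 181595)/(-1573213 - 1707049) = (663368 - 181595)/(-1573213 - 1707049) = 481773/(-3280262) = 481773*(-1/3280262) = -481773/3280262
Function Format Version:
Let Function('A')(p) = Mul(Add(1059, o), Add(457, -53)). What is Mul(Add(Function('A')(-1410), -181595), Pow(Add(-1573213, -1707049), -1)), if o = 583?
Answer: Rational(-481773, 3280262) ≈ -0.14687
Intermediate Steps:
Function('A')(p) = 663368 (Function('A')(p) = Mul(Add(1059, 583), Add(457, -53)) = Mul(1642, 404) = 663368)
Mul(Add(Function('A')(-1410), -181595), Pow(Add(-1573213, -1707049), -1)) = Mul(Add(663368, -181595), Pow(Add(-1573213, -1707049), -1)) = Mul(481773, Pow(-3280262, -1)) = Mul(481773, Rational(-1, 3280262)) = Rational(-481773, 3280262)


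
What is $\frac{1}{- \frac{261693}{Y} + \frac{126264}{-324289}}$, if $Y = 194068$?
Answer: $- \frac{8990588236}{15623994747} \approx -0.57543$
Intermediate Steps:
$\frac{1}{- \frac{261693}{Y} + \frac{126264}{-324289}} = \frac{1}{- \frac{261693}{194068} + \frac{126264}{-324289}} = \frac{1}{\left(-261693\right) \frac{1}{194068} + 126264 \left(- \frac{1}{324289}\right)} = \frac{1}{- \frac{261693}{194068} - \frac{126264}{324289}} = \frac{1}{- \frac{15623994747}{8990588236}} = - \frac{8990588236}{15623994747}$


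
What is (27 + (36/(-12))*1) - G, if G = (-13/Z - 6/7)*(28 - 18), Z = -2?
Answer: -227/7 ≈ -32.429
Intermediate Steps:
G = 395/7 (G = (-13/(-2) - 6/7)*(28 - 18) = (-13*(-1/2) - 6*1/7)*10 = (13/2 - 6/7)*10 = (79/14)*10 = 395/7 ≈ 56.429)
(27 + (36/(-12))*1) - G = (27 + (36/(-12))*1) - 1*395/7 = (27 + (36*(-1/12))*1) - 395/7 = (27 - 3*1) - 395/7 = (27 - 3) - 395/7 = 24 - 395/7 = -227/7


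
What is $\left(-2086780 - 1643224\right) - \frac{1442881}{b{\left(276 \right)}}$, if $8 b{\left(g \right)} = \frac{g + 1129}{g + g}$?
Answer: $- \frac{11612418116}{1405} \approx -8.2651 \cdot 10^{6}$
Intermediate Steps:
$b{\left(g \right)} = \frac{1129 + g}{16 g}$ ($b{\left(g \right)} = \frac{\left(g + 1129\right) \frac{1}{g + g}}{8} = \frac{\left(1129 + g\right) \frac{1}{2 g}}{8} = \frac{\frac{1}{2} \frac{1}{g} \left(1129 + g\right)}{8} = \frac{1129 + g}{16 g}$)
$\left(-2086780 - 1643224\right) - \frac{1442881}{b{\left(276 \right)}} = \left(-2086780 - 1643224\right) - \frac{1442881}{\frac{1}{16} \cdot \frac{1}{276} \left(1129 + 276\right)} = -3730004 - \frac{1442881}{\frac{1}{16} \cdot \frac{1}{276} \cdot 1405} = -3730004 - \frac{1442881}{\frac{1405}{4416}} = -3730004 - \frac{6371762496}{1405} = - \frac{11612418116}{1405}$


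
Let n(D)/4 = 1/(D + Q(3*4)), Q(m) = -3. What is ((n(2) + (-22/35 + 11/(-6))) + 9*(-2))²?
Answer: 26388769/44100 ≈ 598.38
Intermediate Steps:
n(D) = 4/(-3 + D) (n(D) = 4/(D - 3) = 4/(-3 + D))
((n(2) + (-22/35 + 11/(-6))) + 9*(-2))² = ((4/(-3 + 2) + (-22/35 + 11/(-6))) + 9*(-2))² = ((4/(-1) + (-22*1/35 + 11*(-⅙))) - 18)² = ((4*(-1) + (-22/35 - 11/6)) - 18)² = ((-4 - 517/210) - 18)² = (-1357/210 - 18)² = (-5137/210)² = 26388769/44100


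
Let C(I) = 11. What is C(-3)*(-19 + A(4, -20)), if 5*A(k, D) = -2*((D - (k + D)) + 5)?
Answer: -1067/5 ≈ -213.40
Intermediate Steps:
A(k, D) = -2 + 2*k/5 (A(k, D) = (-2*((D - (k + D)) + 5))/5 = (-2*((D - (D + k)) + 5))/5 = (-2*((D + (-D - k)) + 5))/5 = (-2*(-k + 5))/5 = (-2*(5 - k))/5 = (-10 + 2*k)/5 = -2 + 2*k/5)
C(-3)*(-19 + A(4, -20)) = 11*(-19 + (-2 + (2/5)*4)) = 11*(-19 + (-2 + 8/5)) = 11*(-19 - 2/5) = 11*(-97/5) = -1067/5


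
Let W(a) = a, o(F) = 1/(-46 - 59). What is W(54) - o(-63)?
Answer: 5671/105 ≈ 54.010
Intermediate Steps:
o(F) = -1/105 (o(F) = 1/(-105) = -1/105)
W(54) - o(-63) = 54 - 1*(-1/105) = 54 + 1/105 = 5671/105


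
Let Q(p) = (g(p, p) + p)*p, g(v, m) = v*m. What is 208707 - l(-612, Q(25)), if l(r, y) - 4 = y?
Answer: 192453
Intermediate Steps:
g(v, m) = m*v
Q(p) = p*(p + p**2) (Q(p) = (p*p + p)*p = (p**2 + p)*p = (p + p**2)*p = p*(p + p**2))
l(r, y) = 4 + y
208707 - l(-612, Q(25)) = 208707 - (4 + 25**2*(1 + 25)) = 208707 - (4 + 625*26) = 208707 - (4 + 16250) = 208707 - 1*16254 = 208707 - 16254 = 192453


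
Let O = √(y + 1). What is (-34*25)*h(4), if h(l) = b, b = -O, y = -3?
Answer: 850*I*√2 ≈ 1202.1*I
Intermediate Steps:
O = I*√2 (O = √(-3 + 1) = √(-2) = I*√2 ≈ 1.4142*I)
b = -I*√2 ≈ -1.4142*I
h(l) = -I*√2
(-34*25)*h(4) = (-34*25)*(-I*√2) = -(-850)*I*√2 = 850*I*√2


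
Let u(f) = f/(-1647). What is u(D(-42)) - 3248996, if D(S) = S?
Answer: -1783698790/549 ≈ -3.2490e+6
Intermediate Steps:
u(f) = -f/1647 (u(f) = f*(-1/1647) = -f/1647)
u(D(-42)) - 3248996 = -1/1647*(-42) - 3248996 = 14/549 - 3248996 = -1783698790/549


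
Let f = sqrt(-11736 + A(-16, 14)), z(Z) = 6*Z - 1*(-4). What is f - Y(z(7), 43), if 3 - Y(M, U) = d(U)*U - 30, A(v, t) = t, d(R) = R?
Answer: 1816 + I*sqrt(11722) ≈ 1816.0 + 108.27*I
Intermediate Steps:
z(Z) = 4 + 6*Z (z(Z) = 6*Z + 4 = 4 + 6*Z)
f = I*sqrt(11722) (f = sqrt(-11736 + 14) = sqrt(-11722) = I*sqrt(11722) ≈ 108.27*I)
Y(M, U) = 33 - U**2 (Y(M, U) = 3 - (U*U - 30) = 3 - (U**2 - 30) = 3 - (-30 + U**2) = 3 + (30 - U**2) = 33 - U**2)
f - Y(z(7), 43) = I*sqrt(11722) - (33 - 1*43**2) = I*sqrt(11722) - (33 - 1*1849) = I*sqrt(11722) - (33 - 1849) = I*sqrt(11722) - 1*(-1816) = I*sqrt(11722) + 1816 = 1816 + I*sqrt(11722)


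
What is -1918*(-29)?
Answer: 55622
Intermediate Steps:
-1918*(-29) = -959*(-58) = 55622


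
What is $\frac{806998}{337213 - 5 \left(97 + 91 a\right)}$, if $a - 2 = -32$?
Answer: $\frac{403499}{175189} \approx 2.3032$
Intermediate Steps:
$a = -30$ ($a = 2 - 32 = -30$)
$\frac{806998}{337213 - 5 \left(97 + 91 a\right)} = \frac{806998}{337213 - 5 \left(97 + 91 \left(-30\right)\right)} = \frac{806998}{337213 - 5 \left(97 - 2730\right)} = \frac{806998}{337213 - 5 \left(-2633\right)} = \frac{806998}{337213 - -13165} = \frac{806998}{337213 + 13165} = \frac{806998}{350378} = 806998 \cdot \frac{1}{350378} = \frac{403499}{175189}$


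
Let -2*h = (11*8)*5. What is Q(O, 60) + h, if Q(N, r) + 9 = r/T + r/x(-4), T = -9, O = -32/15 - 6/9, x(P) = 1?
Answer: -527/3 ≈ -175.67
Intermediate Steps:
h = -220 (h = -11*8*5/2 = -44*5 = -1/2*440 = -220)
O = -14/5 (O = -32*1/15 - 6*1/9 = -32/15 - 2/3 = -14/5 ≈ -2.8000)
Q(N, r) = -9 + 8*r/9 (Q(N, r) = -9 + (r/(-9) + r/1) = -9 + (r*(-1/9) + r*1) = -9 + (-r/9 + r) = -9 + 8*r/9)
Q(O, 60) + h = (-9 + (8/9)*60) - 220 = (-9 + 160/3) - 220 = 133/3 - 220 = -527/3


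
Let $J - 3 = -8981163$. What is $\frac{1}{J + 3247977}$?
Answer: $- \frac{1}{5733183} \approx -1.7442 \cdot 10^{-7}$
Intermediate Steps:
$J = -8981160$ ($J = 3 - 8981163 = -8981160$)
$\frac{1}{J + 3247977} = \frac{1}{-8981160 + 3247977} = \frac{1}{-5733183} = - \frac{1}{5733183}$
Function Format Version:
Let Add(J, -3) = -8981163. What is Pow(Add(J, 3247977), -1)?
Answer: Rational(-1, 5733183) ≈ -1.7442e-7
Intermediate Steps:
J = -8981160 (J = Add(3, -8981163) = -8981160)
Pow(Add(J, 3247977), -1) = Pow(Add(-8981160, 3247977), -1) = Pow(-5733183, -1) = Rational(-1, 5733183)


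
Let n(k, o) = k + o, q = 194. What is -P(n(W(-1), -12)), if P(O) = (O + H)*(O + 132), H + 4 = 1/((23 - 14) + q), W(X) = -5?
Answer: 490130/203 ≈ 2414.4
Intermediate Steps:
H = -811/203 (H = -4 + 1/((23 - 14) + 194) = -4 + 1/(9 + 194) = -4 + 1/203 = -811/203 ≈ -3.9951)
P(O) = (132 + O)*(-811/203 + O) (P(O) = (O - 811/203)*(O + 132) = (-811/203 + O)*(132 + O) = (132 + O)*(-811/203 + O))
-P(n(W(-1), -12)) = -(-107052/203 + (-5 - 12)**2 + 25985*(-5 - 12)/203) = -(-107052/203 + (-17)**2 + (25985/203)*(-17)) = -(-107052/203 + 289 - 441745/203) = -1*(-490130/203) = 490130/203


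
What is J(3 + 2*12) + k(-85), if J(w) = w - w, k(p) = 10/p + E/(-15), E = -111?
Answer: 619/85 ≈ 7.2824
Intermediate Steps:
k(p) = 37/5 + 10/p (k(p) = 10/p - 111/(-15) = 10/p - 111*(-1/15) = 10/p + 37/5 = 37/5 + 10/p)
J(w) = 0
J(3 + 2*12) + k(-85) = 0 + (37/5 + 10/(-85)) = 0 + (37/5 + 10*(-1/85)) = 0 + (37/5 - 2/17) = 0 + 619/85 = 619/85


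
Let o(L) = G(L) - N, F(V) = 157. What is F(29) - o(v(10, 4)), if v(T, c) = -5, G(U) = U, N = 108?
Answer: 270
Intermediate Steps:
o(L) = -108 + L (o(L) = L - 1*108 = L - 108 = -108 + L)
F(29) - o(v(10, 4)) = 157 - (-108 - 5) = 157 - 1*(-113) = 157 + 113 = 270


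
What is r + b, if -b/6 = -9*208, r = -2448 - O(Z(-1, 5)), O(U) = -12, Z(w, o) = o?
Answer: 8796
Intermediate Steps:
r = -2436 (r = -2448 - 1*(-12) = -2448 + 12 = -2436)
b = 11232 (b = -(-54)*208 = -6*(-1872) = 11232)
r + b = -2436 + 11232 = 8796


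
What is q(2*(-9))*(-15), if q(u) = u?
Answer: 270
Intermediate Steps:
q(2*(-9))*(-15) = (2*(-9))*(-15) = -18*(-15) = 270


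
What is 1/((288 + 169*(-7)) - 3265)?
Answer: -1/4160 ≈ -0.00024038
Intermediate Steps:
1/((288 + 169*(-7)) - 3265) = 1/((288 - 1183) - 3265) = 1/(-895 - 3265) = 1/(-4160) = -1/4160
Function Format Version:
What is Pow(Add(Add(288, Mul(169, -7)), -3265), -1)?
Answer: Rational(-1, 4160) ≈ -0.00024038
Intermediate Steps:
Pow(Add(Add(288, Mul(169, -7)), -3265), -1) = Pow(Add(Add(288, -1183), -3265), -1) = Pow(Add(-895, -3265), -1) = Pow(-4160, -1) = Rational(-1, 4160)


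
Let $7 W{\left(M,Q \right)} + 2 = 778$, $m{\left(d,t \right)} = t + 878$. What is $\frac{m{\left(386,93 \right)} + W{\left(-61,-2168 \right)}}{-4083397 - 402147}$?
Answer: $- \frac{7573}{31398808} \approx -0.00024119$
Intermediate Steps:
$m{\left(d,t \right)} = 878 + t$
$W{\left(M,Q \right)} = \frac{776}{7}$ ($W{\left(M,Q \right)} = - \frac{2}{7} + \frac{1}{7} \cdot 778 = - \frac{2}{7} + \frac{778}{7} = \frac{776}{7}$)
$\frac{m{\left(386,93 \right)} + W{\left(-61,-2168 \right)}}{-4083397 - 402147} = \frac{\left(878 + 93\right) + \frac{776}{7}}{-4083397 - 402147} = \frac{971 + \frac{776}{7}}{-4485544} = \frac{7573}{7} \left(- \frac{1}{4485544}\right) = - \frac{7573}{31398808}$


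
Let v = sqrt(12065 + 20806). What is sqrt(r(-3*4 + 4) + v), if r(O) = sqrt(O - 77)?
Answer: sqrt(sqrt(32871) + I*sqrt(85)) ≈ 13.469 + 0.34224*I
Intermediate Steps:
r(O) = sqrt(-77 + O)
v = sqrt(32871) ≈ 181.30
sqrt(r(-3*4 + 4) + v) = sqrt(sqrt(-77 + (-3*4 + 4)) + sqrt(32871)) = sqrt(sqrt(-77 + (-12 + 4)) + sqrt(32871)) = sqrt(sqrt(-77 - 8) + sqrt(32871)) = sqrt(sqrt(-85) + sqrt(32871)) = sqrt(I*sqrt(85) + sqrt(32871)) = sqrt(sqrt(32871) + I*sqrt(85))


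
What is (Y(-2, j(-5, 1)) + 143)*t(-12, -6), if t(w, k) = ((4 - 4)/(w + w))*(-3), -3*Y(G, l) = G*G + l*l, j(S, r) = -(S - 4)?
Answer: 0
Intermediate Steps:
j(S, r) = 4 - S (j(S, r) = -(-4 + S) = 4 - S)
Y(G, l) = -G**2/3 - l**2/3 (Y(G, l) = -(G*G + l*l)/3 = -(G**2 + l**2)/3 = -G**2/3 - l**2/3)
t(w, k) = 0 (t(w, k) = (0/((2*w)))*(-3) = (0*(1/(2*w)))*(-3) = 0*(-3) = 0)
(Y(-2, j(-5, 1)) + 143)*t(-12, -6) = ((-1/3*(-2)**2 - (4 - 1*(-5))**2/3) + 143)*0 = ((-1/3*4 - (4 + 5)**2/3) + 143)*0 = ((-4/3 - 1/3*9**2) + 143)*0 = ((-4/3 - 1/3*81) + 143)*0 = ((-4/3 - 27) + 143)*0 = (-85/3 + 143)*0 = (344/3)*0 = 0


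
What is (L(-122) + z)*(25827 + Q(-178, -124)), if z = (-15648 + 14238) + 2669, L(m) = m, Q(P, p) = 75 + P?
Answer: 29248188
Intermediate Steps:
z = 1259 (z = -1410 + 2669 = 1259)
(L(-122) + z)*(25827 + Q(-178, -124)) = (-122 + 1259)*(25827 + (75 - 178)) = 1137*(25827 - 103) = 1137*25724 = 29248188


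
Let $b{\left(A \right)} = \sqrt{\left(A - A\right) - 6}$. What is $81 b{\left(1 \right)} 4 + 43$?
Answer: $43 + 324 i \sqrt{6} \approx 43.0 + 793.63 i$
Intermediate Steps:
$b{\left(A \right)} = i \sqrt{6}$ ($b{\left(A \right)} = \sqrt{0 - 6} = \sqrt{-6} = i \sqrt{6}$)
$81 b{\left(1 \right)} 4 + 43 = 81 i \sqrt{6} \cdot 4 + 43 = 81 \cdot 4 i \sqrt{6} + 43 = 324 i \sqrt{6} + 43 = 43 + 324 i \sqrt{6}$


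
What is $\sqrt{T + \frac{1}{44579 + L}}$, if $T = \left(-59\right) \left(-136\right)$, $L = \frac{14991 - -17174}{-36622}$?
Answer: $\frac{\sqrt{21385458649652232900702}}{1632539973} \approx 89.577$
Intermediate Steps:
$L = - \frac{32165}{36622}$ ($L = \left(14991 + 17174\right) \left(- \frac{1}{36622}\right) = 32165 \left(- \frac{1}{36622}\right) = - \frac{32165}{36622} \approx -0.8783$)
$T = 8024$
$\sqrt{T + \frac{1}{44579 + L}} = \sqrt{8024 + \frac{1}{44579 - \frac{32165}{36622}}} = \sqrt{8024 + \frac{1}{\frac{1632539973}{36622}}} = \sqrt{8024 + \frac{36622}{1632539973}} = \sqrt{\frac{13099500779974}{1632539973}} = \frac{\sqrt{21385458649652232900702}}{1632539973}$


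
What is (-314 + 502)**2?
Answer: 35344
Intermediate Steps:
(-314 + 502)**2 = 188**2 = 35344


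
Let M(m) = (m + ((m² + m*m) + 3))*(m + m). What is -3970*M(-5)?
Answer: 1905600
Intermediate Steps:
M(m) = 2*m*(3 + m + 2*m²) (M(m) = (m + ((m² + m²) + 3))*(2*m) = (m + (2*m² + 3))*(2*m) = (m + (3 + 2*m²))*(2*m) = (3 + m + 2*m²)*(2*m) = 2*m*(3 + m + 2*m²))
-3970*M(-5) = -7940*(-5)*(3 - 5 + 2*(-5)²) = -7940*(-5)*(3 - 5 + 2*25) = -7940*(-5)*(3 - 5 + 50) = -7940*(-5)*48 = -3970*(-480) = 1905600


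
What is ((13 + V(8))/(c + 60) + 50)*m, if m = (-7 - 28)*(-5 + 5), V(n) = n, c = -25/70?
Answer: 0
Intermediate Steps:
c = -5/14 (c = -25*1/70 = -5/14 ≈ -0.35714)
m = 0 (m = -35*0 = 0)
((13 + V(8))/(c + 60) + 50)*m = ((13 + 8)/(-5/14 + 60) + 50)*0 = (21/(835/14) + 50)*0 = (21*(14/835) + 50)*0 = (294/835 + 50)*0 = (42044/835)*0 = 0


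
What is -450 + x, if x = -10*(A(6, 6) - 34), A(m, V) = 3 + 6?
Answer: -200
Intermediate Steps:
A(m, V) = 9
x = 250 (x = -10*(9 - 34) = -10*(-25) = 250)
-450 + x = -450 + 250 = -200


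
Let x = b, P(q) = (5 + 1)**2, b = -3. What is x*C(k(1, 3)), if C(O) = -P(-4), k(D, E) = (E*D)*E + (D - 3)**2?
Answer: 108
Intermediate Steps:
P(q) = 36 (P(q) = 6**2 = 36)
k(D, E) = (-3 + D)**2 + D*E**2 (k(D, E) = (D*E)*E + (-3 + D)**2 = D*E**2 + (-3 + D)**2 = (-3 + D)**2 + D*E**2)
C(O) = -36 (C(O) = -1*36 = -36)
x = -3
x*C(k(1, 3)) = -3*(-36) = 108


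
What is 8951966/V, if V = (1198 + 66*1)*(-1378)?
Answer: -4475983/870896 ≈ -5.1395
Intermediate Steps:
V = -1741792 (V = (1198 + 66)*(-1378) = 1264*(-1378) = -1741792)
8951966/V = 8951966/(-1741792) = 8951966*(-1/1741792) = -4475983/870896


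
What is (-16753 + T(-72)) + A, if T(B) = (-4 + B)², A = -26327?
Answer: -37304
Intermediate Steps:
(-16753 + T(-72)) + A = (-16753 + (-4 - 72)²) - 26327 = (-16753 + (-76)²) - 26327 = (-16753 + 5776) - 26327 = -10977 - 26327 = -37304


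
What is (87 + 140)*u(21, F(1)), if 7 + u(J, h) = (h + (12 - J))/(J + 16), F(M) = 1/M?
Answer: -60609/37 ≈ -1638.1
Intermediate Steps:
u(J, h) = -7 + (12 + h - J)/(16 + J) (u(J, h) = -7 + (h + (12 - J))/(J + 16) = -7 + (12 + h - J)/(16 + J))
(87 + 140)*u(21, F(1)) = (87 + 140)*((-100 + 1/1 - 8*21)/(16 + 21)) = 227*((-100 + 1 - 168)/37) = 227*((1/37)*(-267)) = 227*(-267/37) = -60609/37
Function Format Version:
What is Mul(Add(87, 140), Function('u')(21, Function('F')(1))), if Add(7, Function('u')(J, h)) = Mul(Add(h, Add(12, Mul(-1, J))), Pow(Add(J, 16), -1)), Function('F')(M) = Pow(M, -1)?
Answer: Rational(-60609, 37) ≈ -1638.1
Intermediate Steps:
Function('u')(J, h) = Add(-7, Mul(Pow(Add(16, J), -1), Add(12, h, Mul(-1, J)))) (Function('u')(J, h) = Add(-7, Mul(Add(h, Add(12, Mul(-1, J))), Pow(Add(J, 16), -1))) = Add(-7, Mul(Add(12, h, Mul(-1, J)), Pow(Add(16, J), -1))) = Add(-7, Mul(Pow(Add(16, J), -1), Add(12, h, Mul(-1, J)))))
Mul(Add(87, 140), Function('u')(21, Function('F')(1))) = Mul(Add(87, 140), Mul(Pow(Add(16, 21), -1), Add(-100, Pow(1, -1), Mul(-8, 21)))) = Mul(227, Mul(Pow(37, -1), Add(-100, 1, -168))) = Mul(227, Mul(Rational(1, 37), -267)) = Mul(227, Rational(-267, 37)) = Rational(-60609, 37)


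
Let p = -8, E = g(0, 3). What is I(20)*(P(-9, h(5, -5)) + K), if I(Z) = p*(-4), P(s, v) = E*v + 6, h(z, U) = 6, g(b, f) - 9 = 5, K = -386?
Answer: -9472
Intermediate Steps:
g(b, f) = 14 (g(b, f) = 9 + 5 = 14)
E = 14
P(s, v) = 6 + 14*v (P(s, v) = 14*v + 6 = 6 + 14*v)
I(Z) = 32 (I(Z) = -8*(-4) = 32)
I(20)*(P(-9, h(5, -5)) + K) = 32*((6 + 14*6) - 386) = 32*((6 + 84) - 386) = 32*(90 - 386) = 32*(-296) = -9472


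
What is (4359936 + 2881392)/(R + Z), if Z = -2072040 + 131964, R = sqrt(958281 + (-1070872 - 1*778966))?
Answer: -14048726660928/3763895777333 - 7241328*I*sqrt(891557)/3763895777333 ≈ -3.7325 - 0.0018166*I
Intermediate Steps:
R = I*sqrt(891557) (R = sqrt(958281 + (-1070872 - 778966)) = sqrt(958281 - 1849838) = sqrt(-891557) = I*sqrt(891557) ≈ 944.22*I)
Z = -1940076
(4359936 + 2881392)/(R + Z) = (4359936 + 2881392)/(I*sqrt(891557) - 1940076) = 7241328/(-1940076 + I*sqrt(891557))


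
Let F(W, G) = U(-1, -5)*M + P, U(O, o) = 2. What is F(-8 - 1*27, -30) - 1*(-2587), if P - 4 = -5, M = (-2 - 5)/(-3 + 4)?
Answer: 2572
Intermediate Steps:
M = -7 (M = -7/1 = -7*1 = -7)
P = -1 (P = 4 - 5 = -1)
F(W, G) = -15 (F(W, G) = 2*(-7) - 1 = -14 - 1 = -15)
F(-8 - 1*27, -30) - 1*(-2587) = -15 - 1*(-2587) = -15 + 2587 = 2572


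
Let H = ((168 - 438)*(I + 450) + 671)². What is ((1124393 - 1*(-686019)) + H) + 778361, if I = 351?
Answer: 46485517574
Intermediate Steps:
H = 46482928801 (H = ((168 - 438)*(351 + 450) + 671)² = (-270*801 + 671)² = (-216270 + 671)² = (-215599)² = 46482928801)
((1124393 - 1*(-686019)) + H) + 778361 = ((1124393 - 1*(-686019)) + 46482928801) + 778361 = ((1124393 + 686019) + 46482928801) + 778361 = (1810412 + 46482928801) + 778361 = 46484739213 + 778361 = 46485517574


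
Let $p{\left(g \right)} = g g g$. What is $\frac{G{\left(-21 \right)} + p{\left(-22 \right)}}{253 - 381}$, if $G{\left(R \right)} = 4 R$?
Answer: $\frac{2683}{32} \approx 83.844$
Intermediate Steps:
$p{\left(g \right)} = g^{3}$ ($p{\left(g \right)} = g^{2} g = g^{3}$)
$\frac{G{\left(-21 \right)} + p{\left(-22 \right)}}{253 - 381} = \frac{4 \left(-21\right) + \left(-22\right)^{3}}{253 - 381} = \frac{-84 - 10648}{-128} = \left(-10732\right) \left(- \frac{1}{128}\right) = \frac{2683}{32}$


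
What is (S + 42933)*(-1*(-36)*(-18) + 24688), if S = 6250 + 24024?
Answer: 1759896280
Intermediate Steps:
S = 30274
(S + 42933)*(-1*(-36)*(-18) + 24688) = (30274 + 42933)*(-1*(-36)*(-18) + 24688) = 73207*(36*(-18) + 24688) = 73207*(-648 + 24688) = 73207*24040 = 1759896280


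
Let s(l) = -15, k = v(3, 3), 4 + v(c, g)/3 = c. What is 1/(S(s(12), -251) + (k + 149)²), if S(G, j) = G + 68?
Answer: 1/21369 ≈ 4.6797e-5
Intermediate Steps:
v(c, g) = -12 + 3*c
k = -3 (k = -12 + 3*3 = -12 + 9 = -3)
S(G, j) = 68 + G
1/(S(s(12), -251) + (k + 149)²) = 1/((68 - 15) + (-3 + 149)²) = 1/(53 + 146²) = 1/(53 + 21316) = 1/21369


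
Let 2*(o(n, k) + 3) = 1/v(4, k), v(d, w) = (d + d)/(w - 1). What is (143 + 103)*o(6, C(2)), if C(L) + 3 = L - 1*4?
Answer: -3321/4 ≈ -830.25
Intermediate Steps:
C(L) = -7 + L (C(L) = -3 + (L - 1*4) = -3 + (L - 4) = -3 + (-4 + L) = -7 + L)
v(d, w) = 2*d/(-1 + w) (v(d, w) = (2*d)/(-1 + w) = 2*d/(-1 + w))
o(n, k) = -49/16 + k/16 (o(n, k) = -3 + 1/(2*((2*4/(-1 + k)))) = -3 + 1/(2*((8/(-1 + k)))) = -3 + (-1/8 + k/8)/2 = -3 + (-1/16 + k/16) = -49/16 + k/16)
(143 + 103)*o(6, C(2)) = (143 + 103)*(-49/16 + (-7 + 2)/16) = 246*(-49/16 + (1/16)*(-5)) = 246*(-49/16 - 5/16) = 246*(-27/8) = -3321/4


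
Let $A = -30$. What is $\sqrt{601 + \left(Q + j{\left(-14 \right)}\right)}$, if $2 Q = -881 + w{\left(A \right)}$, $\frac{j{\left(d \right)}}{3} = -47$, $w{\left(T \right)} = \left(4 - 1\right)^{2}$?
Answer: $2 \sqrt{6} \approx 4.899$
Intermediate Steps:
$w{\left(T \right)} = 9$ ($w{\left(T \right)} = 3^{2} = 9$)
$j{\left(d \right)} = -141$ ($j{\left(d \right)} = 3 \left(-47\right) = -141$)
$Q = -436$ ($Q = \frac{-881 + 9}{2} = \frac{1}{2} \left(-872\right) = -436$)
$\sqrt{601 + \left(Q + j{\left(-14 \right)}\right)} = \sqrt{601 - 577} = \sqrt{24} = 2 \sqrt{6}$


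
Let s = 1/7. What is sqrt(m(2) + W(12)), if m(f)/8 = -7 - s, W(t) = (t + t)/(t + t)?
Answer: I*sqrt(2751)/7 ≈ 7.4929*I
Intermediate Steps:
W(t) = 1 (W(t) = (2*t)/((2*t)) = (2*t)*(1/(2*t)) = 1)
s = 1/7 ≈ 0.14286
m(f) = -400/7 (m(f) = 8*(-7 - 1*1/7) = 8*(-7 - 1/7) = 8*(-50/7) = -400/7)
sqrt(m(2) + W(12)) = sqrt(-400/7 + 1) = sqrt(-393/7) = I*sqrt(2751)/7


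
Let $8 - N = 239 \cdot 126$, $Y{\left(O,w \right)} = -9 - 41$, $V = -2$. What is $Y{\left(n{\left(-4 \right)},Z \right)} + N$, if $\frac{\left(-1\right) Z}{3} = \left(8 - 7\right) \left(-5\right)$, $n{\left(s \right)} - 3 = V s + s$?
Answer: $-30156$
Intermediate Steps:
$n{\left(s \right)} = 3 - s$ ($n{\left(s \right)} = 3 + \left(- 2 s + s\right) = 3 - s$)
$Z = 15$ ($Z = - 3 \left(8 - 7\right) \left(-5\right) = - 3 \cdot 1 \left(-5\right) = \left(-3\right) \left(-5\right) = 15$)
$Y{\left(O,w \right)} = -50$ ($Y{\left(O,w \right)} = -9 - 41 = -50$)
$N = -30106$ ($N = 8 - 239 \cdot 126 = 8 - 30114 = -30106$)
$Y{\left(n{\left(-4 \right)},Z \right)} + N = -50 - 30106 = -30156$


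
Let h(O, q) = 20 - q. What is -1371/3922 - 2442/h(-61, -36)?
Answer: -2413575/54908 ≈ -43.957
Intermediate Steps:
-1371/3922 - 2442/h(-61, -36) = -1371/3922 - 2442/(20 - 1*(-36)) = -1371*1/3922 - 2442/(20 + 36) = -1371/3922 - 2442/56 = -1371/3922 - 2442*1/56 = -1371/3922 - 1221/28 = -2413575/54908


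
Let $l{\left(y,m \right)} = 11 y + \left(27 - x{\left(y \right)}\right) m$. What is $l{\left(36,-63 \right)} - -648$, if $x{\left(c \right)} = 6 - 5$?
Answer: $-594$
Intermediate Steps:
$x{\left(c \right)} = 1$ ($x{\left(c \right)} = 6 - 5 = 1$)
$l{\left(y,m \right)} = 11 y + 26 m$ ($l{\left(y,m \right)} = 11 y + \left(27 - 1\right) m = 11 y + 26 m$)
$l{\left(36,-63 \right)} - -648 = \left(11 \cdot 36 + 26 \left(-63\right)\right) - -648 = \left(396 - 1638\right) + 648 = -1242 + 648 = -594$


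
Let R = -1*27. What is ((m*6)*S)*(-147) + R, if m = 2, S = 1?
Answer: -1791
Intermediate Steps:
R = -27
((m*6)*S)*(-147) + R = ((2*6)*1)*(-147) - 27 = (12*1)*(-147) - 27 = 12*(-147) - 27 = -1764 - 27 = -1791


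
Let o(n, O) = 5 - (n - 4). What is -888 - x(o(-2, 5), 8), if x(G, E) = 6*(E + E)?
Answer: -984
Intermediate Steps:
o(n, O) = 9 - n (o(n, O) = 5 - (-4 + n) = 5 + (4 - n) = 9 - n)
x(G, E) = 12*E (x(G, E) = 6*(2*E) = 12*E)
-888 - x(o(-2, 5), 8) = -888 - 12*8 = -888 - 1*96 = -888 - 96 = -984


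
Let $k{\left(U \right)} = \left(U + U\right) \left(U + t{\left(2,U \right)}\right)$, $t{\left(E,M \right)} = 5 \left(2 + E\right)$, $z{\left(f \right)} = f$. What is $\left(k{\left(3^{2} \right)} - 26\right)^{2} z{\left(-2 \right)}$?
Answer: $-492032$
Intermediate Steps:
$t{\left(E,M \right)} = 10 + 5 E$
$k{\left(U \right)} = 2 U \left(20 + U\right)$ ($k{\left(U \right)} = \left(U + U\right) \left(U + \left(10 + 5 \cdot 2\right)\right) = 2 U \left(U + \left(10 + 10\right)\right) = 2 U \left(U + 20\right) = 2 U \left(20 + U\right)$)
$\left(k{\left(3^{2} \right)} - 26\right)^{2} z{\left(-2 \right)} = \left(2 \cdot 3^{2} \left(20 + 3^{2}\right) - 26\right)^{2} \left(-2\right) = \left(2 \cdot 9 \left(20 + 9\right) - 26\right)^{2} \left(-2\right) = \left(2 \cdot 9 \cdot 29 - 26\right)^{2} \left(-2\right) = \left(522 - 26\right)^{2} \left(-2\right) = 496^{2} \left(-2\right) = 246016 \left(-2\right) = -492032$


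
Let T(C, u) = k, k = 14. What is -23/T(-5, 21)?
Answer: -23/14 ≈ -1.6429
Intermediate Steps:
T(C, u) = 14
-23/T(-5, 21) = -23/14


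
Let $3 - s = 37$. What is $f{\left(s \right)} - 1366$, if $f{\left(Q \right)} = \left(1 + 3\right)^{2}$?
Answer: $-1350$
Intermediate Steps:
$s = -34$ ($s = 3 - 37 = -34$)
$f{\left(Q \right)} = 16$ ($f{\left(Q \right)} = 4^{2} = 16$)
$f{\left(s \right)} - 1366 = 16 - 1366 = -1350$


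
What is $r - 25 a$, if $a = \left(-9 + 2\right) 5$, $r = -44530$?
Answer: $-43655$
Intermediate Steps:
$a = -35$ ($a = \left(-7\right) 5 = -35$)
$r - 25 a = -44530 - -875 = -44530 + 875 = -43655$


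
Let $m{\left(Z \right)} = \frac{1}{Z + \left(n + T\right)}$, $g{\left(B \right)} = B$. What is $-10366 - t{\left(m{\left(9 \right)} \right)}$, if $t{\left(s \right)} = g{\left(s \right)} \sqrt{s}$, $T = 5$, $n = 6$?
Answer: $-10366 - \frac{\sqrt{5}}{200} \approx -10366.0$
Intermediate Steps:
$m{\left(Z \right)} = \frac{1}{11 + Z}$ ($m{\left(Z \right)} = \frac{1}{Z + \left(6 + 5\right)} = \frac{1}{Z + 11} = \frac{1}{11 + Z}$)
$t{\left(s \right)} = s^{\frac{3}{2}}$ ($t{\left(s \right)} = s \sqrt{s} = s^{\frac{3}{2}}$)
$-10366 - t{\left(m{\left(9 \right)} \right)} = -10366 - \left(\frac{1}{11 + 9}\right)^{\frac{3}{2}} = -10366 - \left(\frac{1}{20}\right)^{\frac{3}{2}} = -10366 - \frac{\sqrt{5}}{200}$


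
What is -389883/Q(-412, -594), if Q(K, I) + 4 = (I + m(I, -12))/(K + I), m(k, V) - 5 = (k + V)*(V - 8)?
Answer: 130740766/5185 ≈ 25215.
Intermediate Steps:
m(k, V) = 5 + (-8 + V)*(V + k) (m(k, V) = 5 + (k + V)*(V - 8) = 5 + (V + k)*(-8 + V) = 5 + (-8 + V)*(V + k))
Q(K, I) = -4 + (245 - 19*I)/(I + K) (Q(K, I) = -4 + (I + (5 + (-12)**2 - 8*(-12) - 8*I - 12*I))/(K + I) = -4 + (I + (5 + 144 + 96 - 8*I - 12*I))/(I + K) = -4 + (I + (245 - 20*I))/(I + K) = -4 + (245 - 19*I)/(I + K))
-389883/Q(-412, -594) = -389883*(-594 - 412)/(245 - 23*(-594) - 4*(-412)) = -389883*(-1006/(245 + 13662 + 1648)) = -389883/((-1/1006*15555)) = -389883/(-15555/1006) = -389883*(-1006/15555) = 130740766/5185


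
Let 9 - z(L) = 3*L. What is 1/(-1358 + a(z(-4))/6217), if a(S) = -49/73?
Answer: -453841/616316127 ≈ -0.00073638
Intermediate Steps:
z(L) = 9 - 3*L
a(S) = -49/73 (a(S) = -49*1/73 = -49/73)
1/(-1358 + a(z(-4))/6217) = 1/(-1358 - 49/73/6217) = 1/(-1358 - 49/73*1/6217) = 1/(-1358 - 49/453841) = 1/(-616316127/453841) = -453841/616316127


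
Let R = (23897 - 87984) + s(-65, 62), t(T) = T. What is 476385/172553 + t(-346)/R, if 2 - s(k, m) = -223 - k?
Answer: 30513567233/11030795631 ≈ 2.7662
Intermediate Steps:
s(k, m) = 225 + k (s(k, m) = 2 - (-223 - k) = 2 + (223 + k) = 225 + k)
R = -63927 (R = (23897 - 87984) + (225 - 65) = -64087 + 160 = -63927)
476385/172553 + t(-346)/R = 476385/172553 - 346/(-63927) = 476385*(1/172553) - 346*(-1/63927) = 476385/172553 + 346/63927 = 30513567233/11030795631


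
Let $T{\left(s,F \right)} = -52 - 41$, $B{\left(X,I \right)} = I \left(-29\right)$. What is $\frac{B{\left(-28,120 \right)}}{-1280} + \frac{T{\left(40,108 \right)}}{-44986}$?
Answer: $\frac{1958379}{719776} \approx 2.7208$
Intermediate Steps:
$B{\left(X,I \right)} = - 29 I$
$T{\left(s,F \right)} = -93$
$\frac{B{\left(-28,120 \right)}}{-1280} + \frac{T{\left(40,108 \right)}}{-44986} = \frac{\left(-29\right) 120}{-1280} - \frac{93}{-44986} = \left(-3480\right) \left(- \frac{1}{1280}\right) - - \frac{93}{44986} = \frac{87}{32} + \frac{93}{44986} = \frac{1958379}{719776}$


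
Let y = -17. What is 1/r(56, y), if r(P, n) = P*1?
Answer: 1/56 ≈ 0.017857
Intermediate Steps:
r(P, n) = P
1/r(56, y) = 1/56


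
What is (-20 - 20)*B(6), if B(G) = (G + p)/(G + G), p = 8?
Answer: -140/3 ≈ -46.667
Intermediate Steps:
B(G) = (8 + G)/(2*G) (B(G) = (G + 8)/(G + G) = (8 + G)/((2*G)) = (8 + G)*(1/(2*G)) = (8 + G)/(2*G))
(-20 - 20)*B(6) = (-20 - 20)*((½)*(8 + 6)/6) = -20*14/6 = -40*7/6 = -140/3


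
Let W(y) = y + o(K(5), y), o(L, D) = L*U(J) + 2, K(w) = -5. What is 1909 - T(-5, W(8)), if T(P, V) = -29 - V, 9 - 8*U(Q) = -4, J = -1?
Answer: 15519/8 ≈ 1939.9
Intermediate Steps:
U(Q) = 13/8 (U(Q) = 9/8 - ⅛*(-4) = 9/8 + ½ = 13/8)
o(L, D) = 2 + 13*L/8 (o(L, D) = L*(13/8) + 2 = 13*L/8 + 2 = 2 + 13*L/8)
W(y) = -49/8 + y (W(y) = y + (2 + (13/8)*(-5)) = y + (2 - 65/8) = y - 49/8 = -49/8 + y)
1909 - T(-5, W(8)) = 1909 - (-29 - (-49/8 + 8)) = 1909 - (-29 - 1*15/8) = 1909 - (-29 - 15/8) = 1909 - 1*(-247/8) = 1909 + 247/8 = 15519/8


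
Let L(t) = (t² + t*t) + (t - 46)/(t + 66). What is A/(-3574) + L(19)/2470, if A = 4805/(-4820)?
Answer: 105774504099/361674146600 ≈ 0.29246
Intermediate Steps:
L(t) = 2*t² + (-46 + t)/(66 + t) (L(t) = (t² + t²) + (-46 + t)/(66 + t) = 2*t² + (-46 + t)/(66 + t))
A = -961/964 (A = 4805*(-1/4820) = -961/964 ≈ -0.99689)
A/(-3574) + L(19)/2470 = -961/964/(-3574) + ((-46 + 19 + 2*19³ + 132*19²)/(66 + 19))/2470 = -961/964*(-1/3574) + ((-46 + 19 + 2*6859 + 132*361)/85)*(1/2470) = 961/3445336 + ((-46 + 19 + 13718 + 47652)/85)*(1/2470) = 961/3445336 + ((1/85)*61343)*(1/2470) = 961/3445336 + (61343/85)*(1/2470) = 961/3445336 + 61343/209950 = 105774504099/361674146600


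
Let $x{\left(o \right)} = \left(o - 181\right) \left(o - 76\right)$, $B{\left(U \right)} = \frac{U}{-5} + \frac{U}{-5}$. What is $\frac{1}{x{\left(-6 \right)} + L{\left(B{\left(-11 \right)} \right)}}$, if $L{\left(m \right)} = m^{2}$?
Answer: $\frac{25}{383834} \approx 6.5132 \cdot 10^{-5}$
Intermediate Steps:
$B{\left(U \right)} = - \frac{2 U}{5}$ ($B{\left(U \right)} = U \left(- \frac{1}{5}\right) + U \left(- \frac{1}{5}\right) = - \frac{U}{5} - \frac{U}{5} = - \frac{2 U}{5}$)
$x{\left(o \right)} = \left(-181 + o\right) \left(-76 + o\right)$
$\frac{1}{x{\left(-6 \right)} + L{\left(B{\left(-11 \right)} \right)}} = \frac{1}{\left(13756 + \left(-6\right)^{2} - -1542\right) + \left(\left(- \frac{2}{5}\right) \left(-11\right)\right)^{2}} = \frac{1}{\left(13756 + 36 + 1542\right) + \left(\frac{22}{5}\right)^{2}} = \frac{1}{15334 + \frac{484}{25}} = \frac{1}{\frac{383834}{25}} = \frac{25}{383834}$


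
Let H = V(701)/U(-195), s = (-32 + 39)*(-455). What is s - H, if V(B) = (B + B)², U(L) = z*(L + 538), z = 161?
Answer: -177850859/55223 ≈ -3220.6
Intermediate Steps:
U(L) = 86618 + 161*L (U(L) = 161*(L + 538) = 161*(538 + L) = 86618 + 161*L)
s = -3185 (s = 7*(-455) = -3185)
V(B) = 4*B² (V(B) = (2*B)² = 4*B²)
H = 1965604/55223 (H = (4*701²)/(86618 + 161*(-195)) = (4*491401)/(86618 - 31395) = 1965604/55223 ≈ 35.594)
s - H = -3185 - 1*1965604/55223 = -3185 - 1965604/55223 = -177850859/55223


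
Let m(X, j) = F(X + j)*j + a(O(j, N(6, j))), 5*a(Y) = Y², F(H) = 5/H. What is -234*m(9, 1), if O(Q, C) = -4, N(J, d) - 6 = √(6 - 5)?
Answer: -4329/5 ≈ -865.80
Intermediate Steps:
N(J, d) = 7 (N(J, d) = 6 + √(6 - 5) = 6 + √1 = 6 + 1 = 7)
a(Y) = Y²/5
m(X, j) = 16/5 + 5*j/(X + j) (m(X, j) = (5/(X + j))*j + (⅕)*(-4)² = 5*j/(X + j) + (⅕)*16 = 5*j/(X + j) + 16/5 = 16/5 + 5*j/(X + j))
-234*m(9, 1) = -234*(16*9 + 41*1)/(5*(9 + 1)) = -234*(144 + 41)/(5*10) = -234*185/(5*10) = -234*37/10 = -4329/5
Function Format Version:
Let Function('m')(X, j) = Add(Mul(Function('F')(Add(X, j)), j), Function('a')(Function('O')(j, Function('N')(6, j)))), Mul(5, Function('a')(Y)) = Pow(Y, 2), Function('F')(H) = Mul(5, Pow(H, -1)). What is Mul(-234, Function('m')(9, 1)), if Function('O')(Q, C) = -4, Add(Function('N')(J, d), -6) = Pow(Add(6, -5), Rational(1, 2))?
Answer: Rational(-4329, 5) ≈ -865.80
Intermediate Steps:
Function('N')(J, d) = 7 (Function('N')(J, d) = Add(6, Pow(Add(6, -5), Rational(1, 2))) = Add(6, Pow(1, Rational(1, 2))) = Add(6, 1) = 7)
Function('a')(Y) = Mul(Rational(1, 5), Pow(Y, 2))
Function('m')(X, j) = Add(Rational(16, 5), Mul(5, j, Pow(Add(X, j), -1))) (Function('m')(X, j) = Add(Mul(Mul(5, Pow(Add(X, j), -1)), j), Mul(Rational(1, 5), Pow(-4, 2))) = Add(Mul(5, j, Pow(Add(X, j), -1)), Mul(Rational(1, 5), 16)) = Add(Mul(5, j, Pow(Add(X, j), -1)), Rational(16, 5)) = Add(Rational(16, 5), Mul(5, j, Pow(Add(X, j), -1))))
Mul(-234, Function('m')(9, 1)) = Mul(-234, Mul(Rational(1, 5), Pow(Add(9, 1), -1), Add(Mul(16, 9), Mul(41, 1)))) = Mul(-234, Mul(Rational(1, 5), Pow(10, -1), Add(144, 41))) = Mul(-234, Mul(Rational(1, 5), Rational(1, 10), 185)) = Mul(-234, Rational(37, 10)) = Rational(-4329, 5)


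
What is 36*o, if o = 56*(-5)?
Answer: -10080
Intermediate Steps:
o = -280
36*o = 36*(-280) = -10080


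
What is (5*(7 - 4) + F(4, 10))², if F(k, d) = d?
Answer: 625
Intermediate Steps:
(5*(7 - 4) + F(4, 10))² = (5*(7 - 4) + 10)² = (5*3 + 10)² = (15 + 10)² = 25² = 625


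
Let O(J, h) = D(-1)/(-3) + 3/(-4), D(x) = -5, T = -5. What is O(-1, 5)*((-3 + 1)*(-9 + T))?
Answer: 77/3 ≈ 25.667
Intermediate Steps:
O(J, h) = 11/12 (O(J, h) = -5/(-3) + 3/(-4) = -5*(-1/3) + 3*(-1/4) = 5/3 - 3/4 = 11/12)
O(-1, 5)*((-3 + 1)*(-9 + T)) = 11*((-3 + 1)*(-9 - 5))/12 = 11*(-2*(-14))/12 = (11/12)*28 = 77/3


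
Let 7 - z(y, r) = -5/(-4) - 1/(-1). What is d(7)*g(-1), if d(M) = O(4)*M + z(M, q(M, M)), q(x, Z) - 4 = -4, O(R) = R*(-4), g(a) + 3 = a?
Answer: 429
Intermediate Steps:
g(a) = -3 + a
O(R) = -4*R
q(x, Z) = 0 (q(x, Z) = 4 - 4 = 0)
z(y, r) = 19/4 (z(y, r) = 7 - (-5/(-4) - 1/(-1)) = 7 - (-5*(-¼) - 1*(-1)) = 7 - (5/4 + 1) = 7 - 1*9/4 = 7 - 9/4 = 19/4)
d(M) = 19/4 - 16*M (d(M) = (-4*4)*M + 19/4 = -16*M + 19/4 = 19/4 - 16*M)
d(7)*g(-1) = (19/4 - 16*7)*(-3 - 1) = (19/4 - 112)*(-4) = -429/4*(-4) = 429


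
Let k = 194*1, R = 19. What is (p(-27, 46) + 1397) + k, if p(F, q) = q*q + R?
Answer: 3726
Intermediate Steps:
p(F, q) = 19 + q**2 (p(F, q) = q*q + 19 = q**2 + 19 = 19 + q**2)
k = 194
(p(-27, 46) + 1397) + k = ((19 + 46**2) + 1397) + 194 = ((19 + 2116) + 1397) + 194 = (2135 + 1397) + 194 = 3532 + 194 = 3726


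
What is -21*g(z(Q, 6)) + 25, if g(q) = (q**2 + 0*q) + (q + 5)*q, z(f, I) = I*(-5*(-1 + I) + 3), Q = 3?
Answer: -717923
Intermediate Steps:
z(f, I) = I*(8 - 5*I) (z(f, I) = I*((5 - 5*I) + 3) = I*(8 - 5*I))
g(q) = q**2 + q*(5 + q) (g(q) = (q**2 + 0) + (5 + q)*q = q**2 + q*(5 + q))
-21*g(z(Q, 6)) + 25 = -21*6*(8 - 5*6)*(5 + 2*(6*(8 - 5*6))) + 25 = -21*6*(8 - 30)*(5 + 2*(6*(8 - 30))) + 25 = -21*6*(-22)*(5 + 2*(6*(-22))) + 25 = -(-2772)*(5 + 2*(-132)) + 25 = -(-2772)*(5 - 264) + 25 = -(-2772)*(-259) + 25 = -21*34188 + 25 = -717948 + 25 = -717923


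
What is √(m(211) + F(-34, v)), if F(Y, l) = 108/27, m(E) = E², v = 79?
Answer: 5*√1781 ≈ 211.01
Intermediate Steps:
F(Y, l) = 4 (F(Y, l) = 108*(1/27) = 4)
√(m(211) + F(-34, v)) = √(211² + 4) = √(44521 + 4) = √44525 = 5*√1781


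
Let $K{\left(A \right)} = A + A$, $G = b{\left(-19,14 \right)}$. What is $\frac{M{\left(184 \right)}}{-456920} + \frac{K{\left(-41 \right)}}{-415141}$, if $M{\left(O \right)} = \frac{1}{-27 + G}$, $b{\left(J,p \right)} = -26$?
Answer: $\frac{1986189461}{10053369963160} \approx 0.00019756$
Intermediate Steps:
$G = -26$
$M{\left(O \right)} = - \frac{1}{53}$ ($M{\left(O \right)} = \frac{1}{-27 - 26} = \frac{1}{-53} = - \frac{1}{53}$)
$K{\left(A \right)} = 2 A$
$\frac{M{\left(184 \right)}}{-456920} + \frac{K{\left(-41 \right)}}{-415141} = - \frac{1}{53 \left(-456920\right)} + \frac{2 \left(-41\right)}{-415141} = \left(- \frac{1}{53}\right) \left(- \frac{1}{456920}\right) - - \frac{82}{415141} = \frac{1}{24216760} + \frac{82}{415141} = \frac{1986189461}{10053369963160}$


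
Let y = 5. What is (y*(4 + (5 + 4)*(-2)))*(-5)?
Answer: 350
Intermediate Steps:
(y*(4 + (5 + 4)*(-2)))*(-5) = (5*(4 + (5 + 4)*(-2)))*(-5) = (5*(4 + 9*(-2)))*(-5) = (5*(4 - 18))*(-5) = (5*(-14))*(-5) = -70*(-5) = 350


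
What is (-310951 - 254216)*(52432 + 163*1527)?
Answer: -170303467611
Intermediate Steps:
(-310951 - 254216)*(52432 + 163*1527) = -565167*(52432 + 248901) = -565167*301333 = -170303467611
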